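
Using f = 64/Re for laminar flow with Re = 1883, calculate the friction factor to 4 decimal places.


f = 64 / Re
f = 64 / 1883
f = 0.0340


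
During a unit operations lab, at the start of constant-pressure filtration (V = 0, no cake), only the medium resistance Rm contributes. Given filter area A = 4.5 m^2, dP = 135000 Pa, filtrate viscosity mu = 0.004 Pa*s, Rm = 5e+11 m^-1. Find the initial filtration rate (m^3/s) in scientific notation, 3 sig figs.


rate = A * dP / (mu * Rm)
rate = 4.5 * 135000 / (0.004 * 5e+11)
rate = 607500.0 / 2.000e+09
rate = 3.04e-04 m^3/s


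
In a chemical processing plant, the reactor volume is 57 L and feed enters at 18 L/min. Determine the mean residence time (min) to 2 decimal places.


tau = V / v0
tau = 57 / 18
tau = 3.17 min


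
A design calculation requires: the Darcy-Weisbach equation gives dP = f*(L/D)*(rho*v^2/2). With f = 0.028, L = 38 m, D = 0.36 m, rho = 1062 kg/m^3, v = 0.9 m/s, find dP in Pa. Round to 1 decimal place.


dP = f * (L/D) * (rho*v^2/2)
dP = 0.028 * (38/0.36) * (1062*0.9^2/2)
L/D = 105.55555556
rho*v^2/2 = 1062*0.81/2 = 430.11
dP = 0.028 * 105.55555556 * 430.11
dP = 1271.2 Pa


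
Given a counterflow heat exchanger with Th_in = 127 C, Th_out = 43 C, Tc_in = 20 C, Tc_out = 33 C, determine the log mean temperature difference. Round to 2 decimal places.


dT1 = Th_in - Tc_out = 127 - 33 = 94
dT2 = Th_out - Tc_in = 43 - 20 = 23
LMTD = (dT1 - dT2) / ln(dT1/dT2)
LMTD = (94 - 23) / ln(94/23)
LMTD = 50.43 K


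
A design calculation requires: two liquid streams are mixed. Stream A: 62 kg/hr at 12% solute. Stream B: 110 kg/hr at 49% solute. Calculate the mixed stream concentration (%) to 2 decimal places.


Mass balance on solute: F1*x1 + F2*x2 = F3*x3
F3 = F1 + F2 = 62 + 110 = 172 kg/hr
x3 = (F1*x1 + F2*x2)/F3
x3 = (62*0.12 + 110*0.49) / 172
x3 = 35.66%


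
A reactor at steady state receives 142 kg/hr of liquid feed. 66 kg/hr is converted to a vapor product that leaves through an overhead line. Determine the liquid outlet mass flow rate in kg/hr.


Steady-state mass balance on the main outlet: F_out = F_in - F_removed
F_out = 142 - 66
F_out = 76 kg/hr


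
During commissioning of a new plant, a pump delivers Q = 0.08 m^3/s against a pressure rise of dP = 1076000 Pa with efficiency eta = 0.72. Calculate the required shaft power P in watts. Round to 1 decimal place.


P = Q * dP / eta
P = 0.08 * 1076000 / 0.72
P = 86080.0 / 0.72
P = 119555.6 W


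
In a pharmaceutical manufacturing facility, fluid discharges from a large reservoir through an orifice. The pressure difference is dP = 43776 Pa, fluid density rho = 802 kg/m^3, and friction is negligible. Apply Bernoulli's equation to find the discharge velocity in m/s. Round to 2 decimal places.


v = sqrt(2*dP/rho)
v = sqrt(2*43776/802)
v = sqrt(109.167082)
v = 10.45 m/s


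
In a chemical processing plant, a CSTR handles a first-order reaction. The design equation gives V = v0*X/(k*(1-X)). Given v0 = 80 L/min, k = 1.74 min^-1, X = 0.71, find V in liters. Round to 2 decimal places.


V = v0 * X / (k * (1 - X))
V = 80 * 0.71 / (1.74 * (1 - 0.71))
V = 56.8 / (1.74 * 0.29)
V = 56.8 / 0.5046
V = 112.56 L


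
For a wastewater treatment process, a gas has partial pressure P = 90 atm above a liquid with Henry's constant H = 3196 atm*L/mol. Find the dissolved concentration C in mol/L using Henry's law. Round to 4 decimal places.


C = P / H
C = 90 / 3196
C = 0.0282 mol/L


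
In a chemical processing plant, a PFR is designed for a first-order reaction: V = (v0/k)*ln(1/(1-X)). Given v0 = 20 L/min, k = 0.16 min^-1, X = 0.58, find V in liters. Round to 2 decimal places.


V = (v0/k) * ln(1/(1-X))
V = (20/0.16) * ln(1/(1-0.58))
V = 125.0 * ln(2.380952)
V = 125.0 * 0.8675
V = 108.44 L


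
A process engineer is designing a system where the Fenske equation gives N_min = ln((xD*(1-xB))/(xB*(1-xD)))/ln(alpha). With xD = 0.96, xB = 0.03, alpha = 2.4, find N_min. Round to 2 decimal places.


N_min = ln((xD*(1-xB))/(xB*(1-xD))) / ln(alpha)
Numerator inside ln: 0.9312 / 0.0012 = 776.0
ln(776.0) = 6.654153
ln(alpha) = ln(2.4) = 0.875469
N_min = 6.654153 / 0.875469 = 7.60


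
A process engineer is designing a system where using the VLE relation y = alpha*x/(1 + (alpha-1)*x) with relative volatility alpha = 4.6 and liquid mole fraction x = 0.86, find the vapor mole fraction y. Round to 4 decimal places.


y = alpha*x / (1 + (alpha-1)*x)
y = 4.6*0.86 / (1 + (4.6-1)*0.86)
y = 3.956 / (1 + 3.096)
y = 3.956 / 4.096
y = 0.9658


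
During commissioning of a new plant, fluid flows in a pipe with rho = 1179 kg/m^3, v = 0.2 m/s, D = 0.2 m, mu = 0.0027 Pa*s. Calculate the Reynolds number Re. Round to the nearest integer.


Re = rho * v * D / mu
Re = 1179 * 0.2 * 0.2 / 0.0027
Re = 47.16 / 0.0027
Re = 17467


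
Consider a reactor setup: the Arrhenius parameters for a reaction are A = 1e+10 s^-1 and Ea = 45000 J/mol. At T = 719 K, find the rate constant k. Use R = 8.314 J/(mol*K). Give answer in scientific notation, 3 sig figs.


k = A * exp(-Ea/(R*T))
k = 1e+10 * exp(-45000 / (8.314 * 719))
k = 1e+10 * exp(-7.527896)
k = 5.38e+06


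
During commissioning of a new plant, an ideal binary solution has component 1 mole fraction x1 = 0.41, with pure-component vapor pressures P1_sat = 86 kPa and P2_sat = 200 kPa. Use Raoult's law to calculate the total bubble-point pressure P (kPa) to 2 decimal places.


P = x1*P1_sat + x2*P2_sat
x2 = 1 - x1 = 1 - 0.41 = 0.59
P = 0.41*86 + 0.59*200
P = 35.26 + 118.0
P = 153.26 kPa


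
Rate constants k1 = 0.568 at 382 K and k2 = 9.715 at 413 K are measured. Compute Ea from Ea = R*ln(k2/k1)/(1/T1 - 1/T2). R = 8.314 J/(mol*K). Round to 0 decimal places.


Ea = R * ln(k2/k1) / (1/T1 - 1/T2)
ln(k2/k1) = ln(9.715/0.568) = 2.8393049
1/T1 - 1/T2 = 1/382 - 1/413 = 0.000196493541
Ea = 8.314 * 2.8393049 / 0.000196493541
Ea = 120136 J/mol


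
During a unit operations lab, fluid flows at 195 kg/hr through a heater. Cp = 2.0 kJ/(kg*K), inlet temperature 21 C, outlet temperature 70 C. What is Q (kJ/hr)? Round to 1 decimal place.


Q = m_dot * Cp * (T2 - T1)
Q = 195 * 2.0 * (70 - 21)
Q = 195 * 2.0 * 49
Q = 19110.0 kJ/hr


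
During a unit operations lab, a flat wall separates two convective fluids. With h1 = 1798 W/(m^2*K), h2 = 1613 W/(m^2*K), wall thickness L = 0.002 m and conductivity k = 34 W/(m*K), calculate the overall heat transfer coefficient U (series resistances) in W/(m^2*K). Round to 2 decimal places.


1/U = 1/h1 + L/k + 1/h2
1/U = 1/1798 + 0.002/34 + 1/1613
1/U = 0.0005561735 + 5.88235e-05 + 0.0006199628
1/U = 0.0012349598
U = 809.74 W/(m^2*K)


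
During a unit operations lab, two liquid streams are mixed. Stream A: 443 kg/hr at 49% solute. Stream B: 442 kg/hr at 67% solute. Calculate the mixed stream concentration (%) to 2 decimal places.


Mass balance on solute: F1*x1 + F2*x2 = F3*x3
F3 = F1 + F2 = 443 + 442 = 885 kg/hr
x3 = (F1*x1 + F2*x2)/F3
x3 = (443*0.49 + 442*0.67) / 885
x3 = 57.99%


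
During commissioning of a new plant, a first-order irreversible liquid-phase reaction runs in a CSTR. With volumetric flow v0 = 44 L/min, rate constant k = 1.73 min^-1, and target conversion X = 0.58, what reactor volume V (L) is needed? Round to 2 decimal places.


V = v0 * X / (k * (1 - X))
V = 44 * 0.58 / (1.73 * (1 - 0.58))
V = 25.52 / (1.73 * 0.42)
V = 25.52 / 0.7266
V = 35.12 L


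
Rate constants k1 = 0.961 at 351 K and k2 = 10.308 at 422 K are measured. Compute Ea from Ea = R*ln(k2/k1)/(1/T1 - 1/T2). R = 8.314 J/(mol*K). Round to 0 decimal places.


Ea = R * ln(k2/k1) / (1/T1 - 1/T2)
ln(k2/k1) = ln(10.308/0.961) = 2.3727012
1/T1 - 1/T2 = 1/351 - 1/422 = 0.000479334603
Ea = 8.314 * 2.3727012 / 0.000479334603
Ea = 41154 J/mol


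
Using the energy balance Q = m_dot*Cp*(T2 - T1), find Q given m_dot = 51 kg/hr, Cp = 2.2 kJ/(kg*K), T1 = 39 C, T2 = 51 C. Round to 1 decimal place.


Q = m_dot * Cp * (T2 - T1)
Q = 51 * 2.2 * (51 - 39)
Q = 51 * 2.2 * 12
Q = 1346.4 kJ/hr


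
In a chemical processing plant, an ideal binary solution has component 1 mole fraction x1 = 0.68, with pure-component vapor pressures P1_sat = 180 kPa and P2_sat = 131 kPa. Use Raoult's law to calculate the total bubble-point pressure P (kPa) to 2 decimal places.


P = x1*P1_sat + x2*P2_sat
x2 = 1 - x1 = 1 - 0.68 = 0.32
P = 0.68*180 + 0.32*131
P = 122.4 + 41.92
P = 164.32 kPa


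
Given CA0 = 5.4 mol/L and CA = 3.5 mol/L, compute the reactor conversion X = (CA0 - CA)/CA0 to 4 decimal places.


X = (CA0 - CA) / CA0
X = (5.4 - 3.5) / 5.4
X = 1.9 / 5.4
X = 0.3519


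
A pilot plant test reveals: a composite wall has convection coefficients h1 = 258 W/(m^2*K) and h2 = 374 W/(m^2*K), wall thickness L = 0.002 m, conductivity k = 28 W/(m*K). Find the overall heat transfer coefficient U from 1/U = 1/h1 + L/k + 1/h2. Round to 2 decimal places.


1/U = 1/h1 + L/k + 1/h2
1/U = 1/258 + 0.002/28 + 1/374
1/U = 0.003875969 + 7.14286e-05 + 0.0026737968
1/U = 0.0066211944
U = 151.03 W/(m^2*K)


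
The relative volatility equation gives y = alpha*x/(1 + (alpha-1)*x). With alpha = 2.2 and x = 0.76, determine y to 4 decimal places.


y = alpha*x / (1 + (alpha-1)*x)
y = 2.2*0.76 / (1 + (2.2-1)*0.76)
y = 1.672 / (1 + 0.912)
y = 1.672 / 1.912
y = 0.8745


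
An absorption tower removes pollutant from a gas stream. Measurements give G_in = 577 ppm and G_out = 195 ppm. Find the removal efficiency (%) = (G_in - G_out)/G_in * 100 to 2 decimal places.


Efficiency = (G_in - G_out) / G_in * 100%
Efficiency = (577 - 195) / 577 * 100
Efficiency = 382 / 577 * 100
Efficiency = 66.20%


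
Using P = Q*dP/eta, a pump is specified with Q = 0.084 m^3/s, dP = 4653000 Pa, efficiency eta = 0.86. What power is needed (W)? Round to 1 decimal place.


P = Q * dP / eta
P = 0.084 * 4653000 / 0.86
P = 390852.0 / 0.86
P = 454479.1 W


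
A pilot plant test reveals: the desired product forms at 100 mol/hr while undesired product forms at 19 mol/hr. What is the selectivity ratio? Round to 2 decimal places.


S = desired product rate / undesired product rate
S = 100 / 19
S = 5.26


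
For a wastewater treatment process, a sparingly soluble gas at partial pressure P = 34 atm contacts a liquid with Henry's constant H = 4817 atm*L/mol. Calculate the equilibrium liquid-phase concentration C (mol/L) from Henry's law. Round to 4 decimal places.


C = P / H
C = 34 / 4817
C = 0.0071 mol/L


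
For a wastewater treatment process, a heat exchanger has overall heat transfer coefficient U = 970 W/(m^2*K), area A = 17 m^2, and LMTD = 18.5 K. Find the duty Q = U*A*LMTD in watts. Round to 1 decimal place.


Q = U * A * LMTD
Q = 970 * 17 * 18.5
Q = 305065.0 W


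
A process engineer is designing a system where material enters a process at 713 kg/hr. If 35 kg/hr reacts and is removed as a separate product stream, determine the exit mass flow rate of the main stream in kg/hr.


Steady-state mass balance on the main outlet: F_out = F_in - F_removed
F_out = 713 - 35
F_out = 678 kg/hr


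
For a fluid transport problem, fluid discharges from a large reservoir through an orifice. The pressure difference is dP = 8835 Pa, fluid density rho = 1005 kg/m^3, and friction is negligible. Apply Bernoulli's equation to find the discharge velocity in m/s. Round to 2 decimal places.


v = sqrt(2*dP/rho)
v = sqrt(2*8835/1005)
v = sqrt(17.58209)
v = 4.19 m/s


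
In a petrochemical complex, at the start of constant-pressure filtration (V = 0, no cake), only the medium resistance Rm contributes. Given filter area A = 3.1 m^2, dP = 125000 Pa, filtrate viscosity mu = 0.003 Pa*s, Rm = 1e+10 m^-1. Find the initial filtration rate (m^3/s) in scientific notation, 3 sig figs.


rate = A * dP / (mu * Rm)
rate = 3.1 * 125000 / (0.003 * 1e+10)
rate = 387500.0 / 3.000e+07
rate = 1.29e-02 m^3/s


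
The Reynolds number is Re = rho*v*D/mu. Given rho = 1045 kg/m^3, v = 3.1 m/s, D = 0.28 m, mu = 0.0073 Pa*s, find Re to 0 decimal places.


Re = rho * v * D / mu
Re = 1045 * 3.1 * 0.28 / 0.0073
Re = 907.06 / 0.0073
Re = 124255


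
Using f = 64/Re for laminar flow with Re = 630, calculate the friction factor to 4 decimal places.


f = 64 / Re
f = 64 / 630
f = 0.1016


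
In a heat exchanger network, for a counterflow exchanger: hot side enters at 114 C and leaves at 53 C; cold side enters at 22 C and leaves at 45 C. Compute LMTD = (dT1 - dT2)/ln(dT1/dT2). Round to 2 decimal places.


dT1 = Th_in - Tc_out = 114 - 45 = 69
dT2 = Th_out - Tc_in = 53 - 22 = 31
LMTD = (dT1 - dT2) / ln(dT1/dT2)
LMTD = (69 - 31) / ln(69/31)
LMTD = 47.49 K


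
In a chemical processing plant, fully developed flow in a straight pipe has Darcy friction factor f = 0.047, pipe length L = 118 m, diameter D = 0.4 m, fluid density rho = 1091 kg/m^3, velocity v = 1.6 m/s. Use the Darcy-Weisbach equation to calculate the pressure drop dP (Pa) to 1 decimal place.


dP = f * (L/D) * (rho*v^2/2)
dP = 0.047 * (118/0.4) * (1091*1.6^2/2)
L/D = 295.0
rho*v^2/2 = 1091*2.56/2 = 1396.48
dP = 0.047 * 295.0 * 1396.48
dP = 19362.2 Pa


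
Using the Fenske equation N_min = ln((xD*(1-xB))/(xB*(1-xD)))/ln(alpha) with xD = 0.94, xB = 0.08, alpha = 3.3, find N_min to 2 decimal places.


N_min = ln((xD*(1-xB))/(xB*(1-xD))) / ln(alpha)
Numerator inside ln: 0.8648 / 0.0048 = 180.166667
ln(180.166667) = 5.193882
ln(alpha) = ln(3.3) = 1.193922
N_min = 5.193882 / 1.193922 = 4.35


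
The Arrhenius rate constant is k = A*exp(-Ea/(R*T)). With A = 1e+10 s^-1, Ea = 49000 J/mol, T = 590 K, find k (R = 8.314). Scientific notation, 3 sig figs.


k = A * exp(-Ea/(R*T))
k = 1e+10 * exp(-49000 / (8.314 * 590))
k = 1e+10 * exp(-9.989277)
k = 4.59e+05


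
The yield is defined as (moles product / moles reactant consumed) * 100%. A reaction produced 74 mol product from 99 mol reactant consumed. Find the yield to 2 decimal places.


Yield = (moles product / moles consumed) * 100%
Yield = (74 / 99) * 100
Yield = 0.7475 * 100
Yield = 74.75%


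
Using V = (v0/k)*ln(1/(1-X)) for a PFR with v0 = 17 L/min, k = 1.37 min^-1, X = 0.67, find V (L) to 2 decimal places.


V = (v0/k) * ln(1/(1-X))
V = (17/1.37) * ln(1/(1-0.67))
V = 12.408759 * ln(3.030303)
V = 12.408759 * 1.108663
V = 13.76 L


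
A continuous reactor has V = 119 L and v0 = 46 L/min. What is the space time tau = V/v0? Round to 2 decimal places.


tau = V / v0
tau = 119 / 46
tau = 2.59 min


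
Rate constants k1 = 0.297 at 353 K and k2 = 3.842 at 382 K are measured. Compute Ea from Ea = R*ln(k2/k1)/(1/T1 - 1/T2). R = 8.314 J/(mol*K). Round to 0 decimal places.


Ea = R * ln(k2/k1) / (1/T1 - 1/T2)
ln(k2/k1) = ln(3.842/0.297) = 2.5600162
1/T1 - 1/T2 = 1/353 - 1/382 = 0.000215060143
Ea = 8.314 * 2.5600162 / 0.000215060143
Ea = 98968 J/mol


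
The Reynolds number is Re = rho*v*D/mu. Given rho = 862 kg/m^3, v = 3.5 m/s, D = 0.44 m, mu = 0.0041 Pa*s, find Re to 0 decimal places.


Re = rho * v * D / mu
Re = 862 * 3.5 * 0.44 / 0.0041
Re = 1327.48 / 0.0041
Re = 323776


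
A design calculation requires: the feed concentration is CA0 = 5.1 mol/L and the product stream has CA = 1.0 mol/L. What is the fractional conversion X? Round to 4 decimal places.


X = (CA0 - CA) / CA0
X = (5.1 - 1.0) / 5.1
X = 4.1 / 5.1
X = 0.8039


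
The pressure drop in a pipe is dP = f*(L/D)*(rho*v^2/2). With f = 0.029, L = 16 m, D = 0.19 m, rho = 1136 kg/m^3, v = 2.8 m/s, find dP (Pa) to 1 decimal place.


dP = f * (L/D) * (rho*v^2/2)
dP = 0.029 * (16/0.19) * (1136*2.8^2/2)
L/D = 84.21052632
rho*v^2/2 = 1136*7.84/2 = 4453.12
dP = 0.029 * 84.21052632 * 4453.12
dP = 10875.0 Pa


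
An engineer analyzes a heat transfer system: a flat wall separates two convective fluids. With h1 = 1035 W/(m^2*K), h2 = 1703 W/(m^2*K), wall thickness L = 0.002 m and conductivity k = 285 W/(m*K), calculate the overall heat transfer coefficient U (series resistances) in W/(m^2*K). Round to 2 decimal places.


1/U = 1/h1 + L/k + 1/h2
1/U = 1/1035 + 0.002/285 + 1/1703
1/U = 0.0009661836 + 7.0175e-06 + 0.0005871991
1/U = 0.0015604002
U = 640.86 W/(m^2*K)


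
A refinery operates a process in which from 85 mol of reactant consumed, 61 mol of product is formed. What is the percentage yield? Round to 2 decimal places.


Yield = (moles product / moles consumed) * 100%
Yield = (61 / 85) * 100
Yield = 0.7176 * 100
Yield = 71.76%


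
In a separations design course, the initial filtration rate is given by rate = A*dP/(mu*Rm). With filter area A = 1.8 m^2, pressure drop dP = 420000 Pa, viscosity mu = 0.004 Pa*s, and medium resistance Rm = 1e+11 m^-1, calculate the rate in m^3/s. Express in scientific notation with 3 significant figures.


rate = A * dP / (mu * Rm)
rate = 1.8 * 420000 / (0.004 * 1e+11)
rate = 756000.0 / 4.000e+08
rate = 1.89e-03 m^3/s


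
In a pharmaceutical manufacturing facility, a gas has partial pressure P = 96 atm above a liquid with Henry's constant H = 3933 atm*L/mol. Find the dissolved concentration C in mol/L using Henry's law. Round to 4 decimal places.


C = P / H
C = 96 / 3933
C = 0.0244 mol/L


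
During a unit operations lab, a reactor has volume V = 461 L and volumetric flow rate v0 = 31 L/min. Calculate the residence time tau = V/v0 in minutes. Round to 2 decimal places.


tau = V / v0
tau = 461 / 31
tau = 14.87 min


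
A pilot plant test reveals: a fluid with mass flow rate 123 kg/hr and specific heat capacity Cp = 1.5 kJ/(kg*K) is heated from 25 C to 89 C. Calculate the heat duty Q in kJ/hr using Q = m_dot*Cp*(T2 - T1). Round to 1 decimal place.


Q = m_dot * Cp * (T2 - T1)
Q = 123 * 1.5 * (89 - 25)
Q = 123 * 1.5 * 64
Q = 11808.0 kJ/hr


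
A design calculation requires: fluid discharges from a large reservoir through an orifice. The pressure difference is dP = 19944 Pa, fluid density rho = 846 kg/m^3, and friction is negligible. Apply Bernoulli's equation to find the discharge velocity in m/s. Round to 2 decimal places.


v = sqrt(2*dP/rho)
v = sqrt(2*19944/846)
v = sqrt(47.148936)
v = 6.87 m/s


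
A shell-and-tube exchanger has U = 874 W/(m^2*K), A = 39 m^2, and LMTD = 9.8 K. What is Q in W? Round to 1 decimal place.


Q = U * A * LMTD
Q = 874 * 39 * 9.8
Q = 334042.8 W


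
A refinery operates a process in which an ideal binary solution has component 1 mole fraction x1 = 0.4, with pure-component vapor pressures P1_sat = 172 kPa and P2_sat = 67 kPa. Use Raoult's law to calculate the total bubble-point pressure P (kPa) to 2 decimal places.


P = x1*P1_sat + x2*P2_sat
x2 = 1 - x1 = 1 - 0.4 = 0.6
P = 0.4*172 + 0.6*67
P = 68.8 + 40.2
P = 109.00 kPa


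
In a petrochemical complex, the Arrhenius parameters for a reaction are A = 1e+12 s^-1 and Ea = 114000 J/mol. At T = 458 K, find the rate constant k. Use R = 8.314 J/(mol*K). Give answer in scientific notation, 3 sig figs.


k = A * exp(-Ea/(R*T))
k = 1e+12 * exp(-114000 / (8.314 * 458))
k = 1e+12 * exp(-29.938453)
k = 9.95e-02


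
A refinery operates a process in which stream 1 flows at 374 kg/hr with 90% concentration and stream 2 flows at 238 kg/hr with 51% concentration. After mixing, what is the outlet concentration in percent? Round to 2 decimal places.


Mass balance on solute: F1*x1 + F2*x2 = F3*x3
F3 = F1 + F2 = 374 + 238 = 612 kg/hr
x3 = (F1*x1 + F2*x2)/F3
x3 = (374*0.9 + 238*0.51) / 612
x3 = 74.83%


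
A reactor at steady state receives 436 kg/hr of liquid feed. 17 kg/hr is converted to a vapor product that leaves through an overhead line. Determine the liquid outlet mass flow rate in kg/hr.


Steady-state mass balance on the main outlet: F_out = F_in - F_removed
F_out = 436 - 17
F_out = 419 kg/hr


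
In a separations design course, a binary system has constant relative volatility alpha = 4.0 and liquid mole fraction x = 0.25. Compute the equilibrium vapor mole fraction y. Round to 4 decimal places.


y = alpha*x / (1 + (alpha-1)*x)
y = 4.0*0.25 / (1 + (4.0-1)*0.25)
y = 1.0 / (1 + 0.75)
y = 1.0 / 1.75
y = 0.5714


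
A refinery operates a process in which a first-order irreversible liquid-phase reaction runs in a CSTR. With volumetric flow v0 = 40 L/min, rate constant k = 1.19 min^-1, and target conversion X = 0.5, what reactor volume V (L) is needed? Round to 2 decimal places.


V = v0 * X / (k * (1 - X))
V = 40 * 0.5 / (1.19 * (1 - 0.5))
V = 20.0 / (1.19 * 0.5)
V = 20.0 / 0.595
V = 33.61 L


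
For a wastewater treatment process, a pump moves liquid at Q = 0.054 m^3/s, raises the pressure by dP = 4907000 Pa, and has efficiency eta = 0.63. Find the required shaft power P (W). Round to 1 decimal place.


P = Q * dP / eta
P = 0.054 * 4907000 / 0.63
P = 264978.0 / 0.63
P = 420600.0 W


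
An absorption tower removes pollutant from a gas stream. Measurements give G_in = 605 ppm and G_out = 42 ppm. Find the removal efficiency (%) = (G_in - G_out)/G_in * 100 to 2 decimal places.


Efficiency = (G_in - G_out) / G_in * 100%
Efficiency = (605 - 42) / 605 * 100
Efficiency = 563 / 605 * 100
Efficiency = 93.06%


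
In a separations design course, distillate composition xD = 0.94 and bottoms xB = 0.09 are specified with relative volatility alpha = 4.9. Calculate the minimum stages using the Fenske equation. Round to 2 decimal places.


N_min = ln((xD*(1-xB))/(xB*(1-xD))) / ln(alpha)
Numerator inside ln: 0.8554 / 0.0054 = 158.407407
ln(158.407407) = 5.06517
ln(alpha) = ln(4.9) = 1.589235
N_min = 5.06517 / 1.589235 = 3.19


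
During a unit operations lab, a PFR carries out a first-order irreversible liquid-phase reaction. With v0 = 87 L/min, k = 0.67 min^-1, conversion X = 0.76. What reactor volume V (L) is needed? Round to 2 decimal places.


V = (v0/k) * ln(1/(1-X))
V = (87/0.67) * ln(1/(1-0.76))
V = 129.850746 * ln(4.166667)
V = 129.850746 * 1.427116
V = 185.31 L


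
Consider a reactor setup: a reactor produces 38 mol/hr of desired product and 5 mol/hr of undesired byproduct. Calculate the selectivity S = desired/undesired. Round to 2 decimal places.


S = desired product rate / undesired product rate
S = 38 / 5
S = 7.60


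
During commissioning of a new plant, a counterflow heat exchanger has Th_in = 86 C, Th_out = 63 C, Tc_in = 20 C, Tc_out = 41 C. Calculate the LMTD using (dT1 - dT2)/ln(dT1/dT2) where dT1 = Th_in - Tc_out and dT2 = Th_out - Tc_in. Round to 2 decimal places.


dT1 = Th_in - Tc_out = 86 - 41 = 45
dT2 = Th_out - Tc_in = 63 - 20 = 43
LMTD = (dT1 - dT2) / ln(dT1/dT2)
LMTD = (45 - 43) / ln(45/43)
LMTD = 43.99 K


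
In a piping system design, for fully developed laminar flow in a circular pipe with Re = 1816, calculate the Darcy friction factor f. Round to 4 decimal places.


f = 64 / Re
f = 64 / 1816
f = 0.0352


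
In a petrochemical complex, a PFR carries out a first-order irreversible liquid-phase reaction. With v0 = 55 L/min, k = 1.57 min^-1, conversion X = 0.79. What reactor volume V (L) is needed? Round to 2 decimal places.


V = (v0/k) * ln(1/(1-X))
V = (55/1.57) * ln(1/(1-0.79))
V = 35.031847 * ln(4.761905)
V = 35.031847 * 1.560648
V = 54.67 L


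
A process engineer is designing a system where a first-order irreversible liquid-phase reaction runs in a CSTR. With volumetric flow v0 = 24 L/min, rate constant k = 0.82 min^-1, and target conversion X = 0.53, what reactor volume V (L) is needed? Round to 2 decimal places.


V = v0 * X / (k * (1 - X))
V = 24 * 0.53 / (0.82 * (1 - 0.53))
V = 12.72 / (0.82 * 0.47)
V = 12.72 / 0.3854
V = 33.00 L


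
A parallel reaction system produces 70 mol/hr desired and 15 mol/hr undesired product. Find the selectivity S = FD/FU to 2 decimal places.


S = desired product rate / undesired product rate
S = 70 / 15
S = 4.67


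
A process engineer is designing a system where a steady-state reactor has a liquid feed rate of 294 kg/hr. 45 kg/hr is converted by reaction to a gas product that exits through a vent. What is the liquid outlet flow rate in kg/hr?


Steady-state mass balance on the main outlet: F_out = F_in - F_removed
F_out = 294 - 45
F_out = 249 kg/hr


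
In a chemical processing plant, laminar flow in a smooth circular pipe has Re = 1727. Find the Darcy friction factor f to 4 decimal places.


f = 64 / Re
f = 64 / 1727
f = 0.0371


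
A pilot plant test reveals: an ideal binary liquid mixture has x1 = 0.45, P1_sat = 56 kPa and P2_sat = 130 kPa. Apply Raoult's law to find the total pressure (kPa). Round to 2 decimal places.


P = x1*P1_sat + x2*P2_sat
x2 = 1 - x1 = 1 - 0.45 = 0.55
P = 0.45*56 + 0.55*130
P = 25.2 + 71.5
P = 96.70 kPa


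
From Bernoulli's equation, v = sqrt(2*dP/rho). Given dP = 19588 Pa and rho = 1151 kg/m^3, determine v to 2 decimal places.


v = sqrt(2*dP/rho)
v = sqrt(2*19588/1151)
v = sqrt(34.03649)
v = 5.83 m/s


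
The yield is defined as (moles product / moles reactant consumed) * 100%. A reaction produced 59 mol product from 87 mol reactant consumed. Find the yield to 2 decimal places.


Yield = (moles product / moles consumed) * 100%
Yield = (59 / 87) * 100
Yield = 0.6782 * 100
Yield = 67.82%


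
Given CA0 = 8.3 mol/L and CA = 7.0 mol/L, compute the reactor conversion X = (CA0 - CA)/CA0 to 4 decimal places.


X = (CA0 - CA) / CA0
X = (8.3 - 7.0) / 8.3
X = 1.3 / 8.3
X = 0.1566


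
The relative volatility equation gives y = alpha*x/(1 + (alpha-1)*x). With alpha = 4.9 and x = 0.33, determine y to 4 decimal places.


y = alpha*x / (1 + (alpha-1)*x)
y = 4.9*0.33 / (1 + (4.9-1)*0.33)
y = 1.617 / (1 + 1.287)
y = 1.617 / 2.287
y = 0.7070


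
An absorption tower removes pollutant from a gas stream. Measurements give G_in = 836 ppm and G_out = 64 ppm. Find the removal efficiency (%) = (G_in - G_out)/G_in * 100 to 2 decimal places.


Efficiency = (G_in - G_out) / G_in * 100%
Efficiency = (836 - 64) / 836 * 100
Efficiency = 772 / 836 * 100
Efficiency = 92.34%


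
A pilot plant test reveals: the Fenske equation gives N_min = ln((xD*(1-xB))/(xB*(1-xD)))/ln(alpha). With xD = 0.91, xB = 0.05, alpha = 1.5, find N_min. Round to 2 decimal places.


N_min = ln((xD*(1-xB))/(xB*(1-xD))) / ln(alpha)
Numerator inside ln: 0.8645 / 0.0045 = 192.111111
ln(192.111111) = 5.258074
ln(alpha) = ln(1.5) = 0.405465
N_min = 5.258074 / 0.405465 = 12.97


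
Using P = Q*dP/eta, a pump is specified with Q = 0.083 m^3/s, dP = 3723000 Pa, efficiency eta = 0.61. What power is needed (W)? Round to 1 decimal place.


P = Q * dP / eta
P = 0.083 * 3723000 / 0.61
P = 309009.0 / 0.61
P = 506572.1 W


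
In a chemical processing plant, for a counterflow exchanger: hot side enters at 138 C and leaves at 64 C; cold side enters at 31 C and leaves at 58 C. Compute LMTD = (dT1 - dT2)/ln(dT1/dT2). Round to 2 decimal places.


dT1 = Th_in - Tc_out = 138 - 58 = 80
dT2 = Th_out - Tc_in = 64 - 31 = 33
LMTD = (dT1 - dT2) / ln(dT1/dT2)
LMTD = (80 - 33) / ln(80/33)
LMTD = 53.08 K


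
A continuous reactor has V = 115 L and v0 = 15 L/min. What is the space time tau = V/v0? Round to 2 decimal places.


tau = V / v0
tau = 115 / 15
tau = 7.67 min


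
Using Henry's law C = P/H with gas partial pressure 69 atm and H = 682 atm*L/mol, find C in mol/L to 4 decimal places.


C = P / H
C = 69 / 682
C = 0.1012 mol/L


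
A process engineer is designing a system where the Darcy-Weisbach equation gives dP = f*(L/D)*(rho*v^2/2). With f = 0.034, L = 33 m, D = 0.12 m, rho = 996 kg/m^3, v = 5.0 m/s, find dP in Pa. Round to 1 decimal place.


dP = f * (L/D) * (rho*v^2/2)
dP = 0.034 * (33/0.12) * (996*5.0^2/2)
L/D = 275.0
rho*v^2/2 = 996*25.0/2 = 12450.0
dP = 0.034 * 275.0 * 12450.0
dP = 116407.5 Pa


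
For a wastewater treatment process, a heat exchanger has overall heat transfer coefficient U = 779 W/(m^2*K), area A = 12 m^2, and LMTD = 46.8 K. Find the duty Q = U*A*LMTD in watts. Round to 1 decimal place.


Q = U * A * LMTD
Q = 779 * 12 * 46.8
Q = 437486.4 W


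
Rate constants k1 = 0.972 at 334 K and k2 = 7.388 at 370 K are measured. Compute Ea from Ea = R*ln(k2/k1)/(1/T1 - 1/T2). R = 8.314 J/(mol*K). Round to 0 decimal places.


Ea = R * ln(k2/k1) / (1/T1 - 1/T2)
ln(k2/k1) = ln(7.388/0.972) = 2.0282565
1/T1 - 1/T2 = 1/334 - 1/370 = 0.000291309273
Ea = 8.314 * 2.0282565 / 0.000291309273
Ea = 57887 J/mol


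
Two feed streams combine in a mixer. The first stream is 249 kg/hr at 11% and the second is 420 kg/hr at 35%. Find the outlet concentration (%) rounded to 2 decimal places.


Mass balance on solute: F1*x1 + F2*x2 = F3*x3
F3 = F1 + F2 = 249 + 420 = 669 kg/hr
x3 = (F1*x1 + F2*x2)/F3
x3 = (249*0.11 + 420*0.35) / 669
x3 = 26.07%


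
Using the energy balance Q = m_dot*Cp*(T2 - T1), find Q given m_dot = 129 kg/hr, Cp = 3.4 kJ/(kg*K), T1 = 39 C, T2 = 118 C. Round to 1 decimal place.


Q = m_dot * Cp * (T2 - T1)
Q = 129 * 3.4 * (118 - 39)
Q = 129 * 3.4 * 79
Q = 34649.4 kJ/hr


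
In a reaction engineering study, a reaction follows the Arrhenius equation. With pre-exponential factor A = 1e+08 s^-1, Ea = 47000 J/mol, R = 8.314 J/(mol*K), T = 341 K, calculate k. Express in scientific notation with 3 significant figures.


k = A * exp(-Ea/(R*T))
k = 1e+08 * exp(-47000 / (8.314 * 341))
k = 1e+08 * exp(-16.578051)
k = 6.31e+00


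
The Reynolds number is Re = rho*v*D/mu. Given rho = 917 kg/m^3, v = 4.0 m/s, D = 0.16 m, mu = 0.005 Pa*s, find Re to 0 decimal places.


Re = rho * v * D / mu
Re = 917 * 4.0 * 0.16 / 0.005
Re = 586.88 / 0.005
Re = 117376


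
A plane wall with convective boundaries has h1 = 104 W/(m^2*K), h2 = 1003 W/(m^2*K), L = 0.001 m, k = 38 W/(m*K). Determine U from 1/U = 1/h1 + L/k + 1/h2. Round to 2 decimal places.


1/U = 1/h1 + L/k + 1/h2
1/U = 1/104 + 0.001/38 + 1/1003
1/U = 0.0096153846 + 2.63158e-05 + 0.000997009
1/U = 0.0106387094
U = 94.00 W/(m^2*K)


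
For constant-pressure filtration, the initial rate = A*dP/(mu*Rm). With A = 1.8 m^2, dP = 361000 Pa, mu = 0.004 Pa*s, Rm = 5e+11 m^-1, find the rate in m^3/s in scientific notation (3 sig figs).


rate = A * dP / (mu * Rm)
rate = 1.8 * 361000 / (0.004 * 5e+11)
rate = 649800.0 / 2.000e+09
rate = 3.25e-04 m^3/s


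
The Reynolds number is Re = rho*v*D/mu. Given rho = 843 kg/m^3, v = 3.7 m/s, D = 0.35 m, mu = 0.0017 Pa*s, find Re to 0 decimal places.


Re = rho * v * D / mu
Re = 843 * 3.7 * 0.35 / 0.0017
Re = 1091.685 / 0.0017
Re = 642168


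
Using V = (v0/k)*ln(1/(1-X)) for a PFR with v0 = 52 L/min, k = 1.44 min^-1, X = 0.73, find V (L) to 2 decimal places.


V = (v0/k) * ln(1/(1-X))
V = (52/1.44) * ln(1/(1-0.73))
V = 36.111111 * ln(3.703704)
V = 36.111111 * 1.309333
V = 47.28 L


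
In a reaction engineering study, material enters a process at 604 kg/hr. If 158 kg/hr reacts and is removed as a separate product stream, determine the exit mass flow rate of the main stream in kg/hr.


Steady-state mass balance on the main outlet: F_out = F_in - F_removed
F_out = 604 - 158
F_out = 446 kg/hr


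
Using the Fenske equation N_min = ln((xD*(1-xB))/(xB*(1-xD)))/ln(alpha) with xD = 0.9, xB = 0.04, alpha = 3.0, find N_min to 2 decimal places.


N_min = ln((xD*(1-xB))/(xB*(1-xD))) / ln(alpha)
Numerator inside ln: 0.864 / 0.004 = 216.0
ln(216.0) = 5.375278
ln(alpha) = ln(3.0) = 1.098612
N_min = 5.375278 / 1.098612 = 4.89


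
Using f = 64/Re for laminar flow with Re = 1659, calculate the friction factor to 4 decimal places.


f = 64 / Re
f = 64 / 1659
f = 0.0386


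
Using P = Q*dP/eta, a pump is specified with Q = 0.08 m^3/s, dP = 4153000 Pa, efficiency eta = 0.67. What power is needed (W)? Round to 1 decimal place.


P = Q * dP / eta
P = 0.08 * 4153000 / 0.67
P = 332240.0 / 0.67
P = 495880.6 W


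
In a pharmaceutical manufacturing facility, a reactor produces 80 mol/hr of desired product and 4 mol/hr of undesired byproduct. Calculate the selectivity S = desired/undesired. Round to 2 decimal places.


S = desired product rate / undesired product rate
S = 80 / 4
S = 20.00


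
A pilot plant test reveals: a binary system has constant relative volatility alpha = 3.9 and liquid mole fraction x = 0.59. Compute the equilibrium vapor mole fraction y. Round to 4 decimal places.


y = alpha*x / (1 + (alpha-1)*x)
y = 3.9*0.59 / (1 + (3.9-1)*0.59)
y = 2.301 / (1 + 1.711)
y = 2.301 / 2.711
y = 0.8488


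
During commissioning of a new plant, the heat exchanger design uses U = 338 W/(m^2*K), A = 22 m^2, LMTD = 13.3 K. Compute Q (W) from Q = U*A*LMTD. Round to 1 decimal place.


Q = U * A * LMTD
Q = 338 * 22 * 13.3
Q = 98898.8 W


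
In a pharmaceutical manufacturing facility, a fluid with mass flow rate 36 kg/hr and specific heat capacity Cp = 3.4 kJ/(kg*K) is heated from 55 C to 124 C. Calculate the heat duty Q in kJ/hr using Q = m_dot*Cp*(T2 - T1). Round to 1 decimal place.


Q = m_dot * Cp * (T2 - T1)
Q = 36 * 3.4 * (124 - 55)
Q = 36 * 3.4 * 69
Q = 8445.6 kJ/hr


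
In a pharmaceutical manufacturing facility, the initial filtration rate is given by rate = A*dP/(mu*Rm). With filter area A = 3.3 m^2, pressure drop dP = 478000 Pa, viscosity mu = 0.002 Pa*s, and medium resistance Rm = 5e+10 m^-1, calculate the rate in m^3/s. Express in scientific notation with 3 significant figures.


rate = A * dP / (mu * Rm)
rate = 3.3 * 478000 / (0.002 * 5e+10)
rate = 1577400.0 / 1.000e+08
rate = 1.58e-02 m^3/s


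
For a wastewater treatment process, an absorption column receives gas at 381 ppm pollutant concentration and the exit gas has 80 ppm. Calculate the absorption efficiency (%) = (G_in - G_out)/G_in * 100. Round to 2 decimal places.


Efficiency = (G_in - G_out) / G_in * 100%
Efficiency = (381 - 80) / 381 * 100
Efficiency = 301 / 381 * 100
Efficiency = 79.00%


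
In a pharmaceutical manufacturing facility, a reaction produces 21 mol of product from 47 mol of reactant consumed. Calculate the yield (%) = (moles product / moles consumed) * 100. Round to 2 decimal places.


Yield = (moles product / moles consumed) * 100%
Yield = (21 / 47) * 100
Yield = 0.4468 * 100
Yield = 44.68%


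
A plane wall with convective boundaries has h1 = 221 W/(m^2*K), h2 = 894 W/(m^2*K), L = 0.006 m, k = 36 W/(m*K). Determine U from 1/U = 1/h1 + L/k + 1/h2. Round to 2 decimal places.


1/U = 1/h1 + L/k + 1/h2
1/U = 1/221 + 0.006/36 + 1/894
1/U = 0.0045248869 + 0.0001666667 + 0.0011185682
1/U = 0.0058101218
U = 172.11 W/(m^2*K)


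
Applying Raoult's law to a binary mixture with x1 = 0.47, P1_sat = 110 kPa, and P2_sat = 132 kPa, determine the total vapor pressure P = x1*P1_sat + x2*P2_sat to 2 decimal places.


P = x1*P1_sat + x2*P2_sat
x2 = 1 - x1 = 1 - 0.47 = 0.53
P = 0.47*110 + 0.53*132
P = 51.7 + 69.96
P = 121.66 kPa


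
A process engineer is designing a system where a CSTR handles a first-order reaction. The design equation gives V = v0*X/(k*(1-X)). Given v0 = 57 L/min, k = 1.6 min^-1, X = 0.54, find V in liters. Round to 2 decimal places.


V = v0 * X / (k * (1 - X))
V = 57 * 0.54 / (1.6 * (1 - 0.54))
V = 30.78 / (1.6 * 0.46)
V = 30.78 / 0.736
V = 41.82 L


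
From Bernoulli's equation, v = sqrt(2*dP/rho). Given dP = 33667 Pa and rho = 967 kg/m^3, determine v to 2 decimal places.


v = sqrt(2*dP/rho)
v = sqrt(2*33667/967)
v = sqrt(69.631851)
v = 8.34 m/s


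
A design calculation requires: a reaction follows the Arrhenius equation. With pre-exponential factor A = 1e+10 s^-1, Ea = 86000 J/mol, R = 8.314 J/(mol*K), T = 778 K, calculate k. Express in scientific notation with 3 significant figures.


k = A * exp(-Ea/(R*T))
k = 1e+10 * exp(-86000 / (8.314 * 778))
k = 1e+10 * exp(-13.295627)
k = 1.68e+04


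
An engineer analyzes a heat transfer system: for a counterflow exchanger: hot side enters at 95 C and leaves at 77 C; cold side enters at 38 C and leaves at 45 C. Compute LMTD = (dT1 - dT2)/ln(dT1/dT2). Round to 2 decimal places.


dT1 = Th_in - Tc_out = 95 - 45 = 50
dT2 = Th_out - Tc_in = 77 - 38 = 39
LMTD = (dT1 - dT2) / ln(dT1/dT2)
LMTD = (50 - 39) / ln(50/39)
LMTD = 44.27 K


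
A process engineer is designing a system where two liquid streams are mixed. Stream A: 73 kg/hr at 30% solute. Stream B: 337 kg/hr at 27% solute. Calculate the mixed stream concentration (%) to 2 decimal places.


Mass balance on solute: F1*x1 + F2*x2 = F3*x3
F3 = F1 + F2 = 73 + 337 = 410 kg/hr
x3 = (F1*x1 + F2*x2)/F3
x3 = (73*0.3 + 337*0.27) / 410
x3 = 27.53%


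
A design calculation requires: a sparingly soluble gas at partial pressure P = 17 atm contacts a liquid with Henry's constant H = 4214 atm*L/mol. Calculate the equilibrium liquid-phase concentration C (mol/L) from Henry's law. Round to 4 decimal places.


C = P / H
C = 17 / 4214
C = 0.0040 mol/L


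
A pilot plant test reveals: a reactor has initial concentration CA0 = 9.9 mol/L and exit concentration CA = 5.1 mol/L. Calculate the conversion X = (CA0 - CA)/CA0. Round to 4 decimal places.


X = (CA0 - CA) / CA0
X = (9.9 - 5.1) / 9.9
X = 4.8 / 9.9
X = 0.4848


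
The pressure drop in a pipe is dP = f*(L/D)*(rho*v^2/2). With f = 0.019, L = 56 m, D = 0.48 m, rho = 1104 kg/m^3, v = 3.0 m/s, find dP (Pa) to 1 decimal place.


dP = f * (L/D) * (rho*v^2/2)
dP = 0.019 * (56/0.48) * (1104*3.0^2/2)
L/D = 116.66666667
rho*v^2/2 = 1104*9.0/2 = 4968.0
dP = 0.019 * 116.66666667 * 4968.0
dP = 11012.4 Pa


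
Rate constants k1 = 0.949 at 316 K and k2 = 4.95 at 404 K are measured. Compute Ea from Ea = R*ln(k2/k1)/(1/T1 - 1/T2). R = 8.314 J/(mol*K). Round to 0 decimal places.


Ea = R * ln(k2/k1) / (1/T1 - 1/T2)
ln(k2/k1) = ln(4.95/0.949) = 1.6517341
1/T1 - 1/T2 = 1/316 - 1/404 = 0.000689309437
Ea = 8.314 * 1.6517341 / 0.000689309437
Ea = 19922 J/mol


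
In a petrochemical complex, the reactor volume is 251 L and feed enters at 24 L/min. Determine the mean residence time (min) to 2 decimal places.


tau = V / v0
tau = 251 / 24
tau = 10.46 min


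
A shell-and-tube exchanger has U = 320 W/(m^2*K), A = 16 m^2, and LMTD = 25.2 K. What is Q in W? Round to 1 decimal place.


Q = U * A * LMTD
Q = 320 * 16 * 25.2
Q = 129024.0 W


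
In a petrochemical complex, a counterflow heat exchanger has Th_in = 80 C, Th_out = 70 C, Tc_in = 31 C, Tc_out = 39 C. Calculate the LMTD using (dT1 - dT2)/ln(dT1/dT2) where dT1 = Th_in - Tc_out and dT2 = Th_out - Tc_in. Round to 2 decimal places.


dT1 = Th_in - Tc_out = 80 - 39 = 41
dT2 = Th_out - Tc_in = 70 - 31 = 39
LMTD = (dT1 - dT2) / ln(dT1/dT2)
LMTD = (41 - 39) / ln(41/39)
LMTD = 39.99 K


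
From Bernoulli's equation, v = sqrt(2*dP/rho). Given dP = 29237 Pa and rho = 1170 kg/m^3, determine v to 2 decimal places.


v = sqrt(2*dP/rho)
v = sqrt(2*29237/1170)
v = sqrt(49.977778)
v = 7.07 m/s


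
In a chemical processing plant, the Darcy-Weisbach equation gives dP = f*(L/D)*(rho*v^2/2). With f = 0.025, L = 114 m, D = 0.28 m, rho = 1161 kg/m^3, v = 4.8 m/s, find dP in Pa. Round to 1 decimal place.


dP = f * (L/D) * (rho*v^2/2)
dP = 0.025 * (114/0.28) * (1161*4.8^2/2)
L/D = 407.14285714
rho*v^2/2 = 1161*23.04/2 = 13374.72
dP = 0.025 * 407.14285714 * 13374.72
dP = 136135.5 Pa


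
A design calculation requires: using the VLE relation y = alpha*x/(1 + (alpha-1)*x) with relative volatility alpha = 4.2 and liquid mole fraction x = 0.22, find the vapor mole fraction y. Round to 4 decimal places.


y = alpha*x / (1 + (alpha-1)*x)
y = 4.2*0.22 / (1 + (4.2-1)*0.22)
y = 0.924 / (1 + 0.704)
y = 0.924 / 1.704
y = 0.5423


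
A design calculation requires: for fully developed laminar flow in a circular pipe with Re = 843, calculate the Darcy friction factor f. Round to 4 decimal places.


f = 64 / Re
f = 64 / 843
f = 0.0759


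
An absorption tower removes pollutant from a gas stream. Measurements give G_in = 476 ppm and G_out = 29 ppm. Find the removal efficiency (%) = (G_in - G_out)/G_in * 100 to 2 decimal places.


Efficiency = (G_in - G_out) / G_in * 100%
Efficiency = (476 - 29) / 476 * 100
Efficiency = 447 / 476 * 100
Efficiency = 93.91%


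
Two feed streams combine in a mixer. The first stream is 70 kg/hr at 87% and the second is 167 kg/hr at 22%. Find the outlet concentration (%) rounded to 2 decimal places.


Mass balance on solute: F1*x1 + F2*x2 = F3*x3
F3 = F1 + F2 = 70 + 167 = 237 kg/hr
x3 = (F1*x1 + F2*x2)/F3
x3 = (70*0.87 + 167*0.22) / 237
x3 = 41.20%
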